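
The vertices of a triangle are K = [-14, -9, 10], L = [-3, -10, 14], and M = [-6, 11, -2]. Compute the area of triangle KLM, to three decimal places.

KL = (11, -1, 4),  KM = (8, 20, -12)
i: (-1)·(-12) - 4·20 = 12 - 80 = -68
j: 4·8 - 11·(-12) = 32 - (-132) = 164
k: 11·20 - (-1)·8 = 220 - (-8) = 228
KL × KM = (-68, 164, 228)
|KL × KM| = √83504 ≈ 288.9706
area = ½ · 288.9706 ≈ 144.485

144.485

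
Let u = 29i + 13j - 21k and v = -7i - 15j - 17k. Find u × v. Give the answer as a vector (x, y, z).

(-536, 640, -344)

i: 13·(-17) - (-21)·(-15) = -221 - 315 = -536
j: (-21)·(-7) - 29·(-17) = 147 - (-493) = 640
k: 29·(-15) - 13·(-7) = -435 - (-91) = -344
u × v = (-536, 640, -344)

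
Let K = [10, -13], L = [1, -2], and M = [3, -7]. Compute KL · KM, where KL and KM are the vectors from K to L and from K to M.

KL = L − K = (-9, 11)
KM = M − K = (-7, 6)
KL · KM = (-9)·(-7) + 11·6 = 63 + 66 = 129

129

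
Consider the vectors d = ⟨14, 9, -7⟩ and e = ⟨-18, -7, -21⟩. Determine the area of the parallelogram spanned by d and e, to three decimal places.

i: 9·(-21) - (-7)·(-7) = -189 - 49 = -238
j: (-7)·(-18) - 14·(-21) = 126 - (-294) = 420
k: 14·(-7) - 9·(-18) = -98 - (-162) = 64
d × e = (-238, 420, 64)
|d × e| = √((-238)² + 420² + 64²) = √237140 ≈ 486.9702

486.970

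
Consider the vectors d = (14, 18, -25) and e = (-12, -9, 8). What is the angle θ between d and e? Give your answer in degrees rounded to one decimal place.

157.1

d · e = 14·(-12) + 18·(-9) + (-25)·8 = -168 - 162 - 200 = -530
|d|² = 196 + 324 + 625 = 1145,  |d| = √1145 ≈ 33.837849
|e|² = 144 + 81 + 64 = 289,  |e| = √289 ≈ 17.000000
cos θ = -530 / (33.837849 · 17.000000) ≈ -0.92135
θ = arccos(-0.92135) ≈ 157.1°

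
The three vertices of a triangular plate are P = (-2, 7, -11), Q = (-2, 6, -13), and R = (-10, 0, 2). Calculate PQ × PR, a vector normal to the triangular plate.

PQ = (0, -1, -2)
PR = (-8, -7, 13)
i: (-1)·13 - (-2)·(-7) = -13 - 14 = -27
j: (-2)·(-8) - 0·13 = 16 - 0 = 16
k: 0·(-7) - (-1)·(-8) = 0 - 8 = -8
PQ × PR = (-27, 16, -8)

(-27, 16, -8)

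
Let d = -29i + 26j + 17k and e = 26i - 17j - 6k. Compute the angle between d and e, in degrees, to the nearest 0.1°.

164.9

d · e = (-29)·26 + 26·(-17) + 17·(-6) = -754 - 442 - 102 = -1298
|d|² = 841 + 676 + 289 = 1806,  |d| = √1806 ≈ 42.497059
|e|² = 676 + 289 + 36 = 1001,  |e| = √1001 ≈ 31.638584
cos θ = -1298 / (42.497059 · 31.638584) ≈ -0.96538
θ = arccos(-0.96538) ≈ 164.9°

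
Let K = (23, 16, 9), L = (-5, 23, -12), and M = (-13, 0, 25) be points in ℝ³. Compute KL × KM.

(-224, 1204, 700)

KL = (-28, 7, -21)
KM = (-36, -16, 16)
i: 7·16 - (-21)·(-16) = 112 - 336 = -224
j: (-21)·(-36) - (-28)·16 = 756 - (-448) = 1204
k: (-28)·(-16) - 7·(-36) = 448 - (-252) = 700
KL × KM = (-224, 1204, 700)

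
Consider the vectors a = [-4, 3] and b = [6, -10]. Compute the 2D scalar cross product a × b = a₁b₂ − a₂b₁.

22

(-4)·(-10) - 3·6 = 40 - 18 = 22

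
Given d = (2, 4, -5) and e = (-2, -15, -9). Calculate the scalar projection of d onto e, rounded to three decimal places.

-1.079

d · e = 2·(-2) + 4·(-15) + (-5)·(-9) = -4 - 60 + 45 = -19
|e| = √(4 + 225 + 81) = √310 ≈ 17.6068
comp_e d = -19 / √310 ≈ -1.079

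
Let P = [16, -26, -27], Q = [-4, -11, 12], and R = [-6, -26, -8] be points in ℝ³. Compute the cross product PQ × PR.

PQ = (-20, 15, 39)
PR = (-22, 0, 19)
i: 15·19 - 39·0 = 285 - 0 = 285
j: 39·(-22) - (-20)·19 = -858 - (-380) = -478
k: (-20)·0 - 15·(-22) = 0 - (-330) = 330
PQ × PR = (285, -478, 330)

(285, -478, 330)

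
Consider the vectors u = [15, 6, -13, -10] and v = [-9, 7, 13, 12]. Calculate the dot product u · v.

u · v = 15·(-9) + 6·7 + (-13)·13 + (-10)·12 = -135 + 42 - 169 - 120 = -382

-382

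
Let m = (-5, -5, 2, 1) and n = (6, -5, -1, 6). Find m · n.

m · n = (-5)·6 + (-5)·(-5) + 2·(-1) + 1·6 = -30 + 25 - 2 + 6 = -1

-1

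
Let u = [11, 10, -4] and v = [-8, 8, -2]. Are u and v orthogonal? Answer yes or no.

u · v = 11·(-8) + 10·8 + (-4)·(-2) = -88 + 80 + 8 = 0
Zero, so the vectors are orthogonal.

yes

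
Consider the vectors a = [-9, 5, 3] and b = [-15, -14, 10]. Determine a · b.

a · b = (-9)·(-15) + 5·(-14) + 3·10 = 135 - 70 + 30 = 95

95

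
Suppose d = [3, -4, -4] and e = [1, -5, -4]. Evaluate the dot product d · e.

39

d · e = 3·1 + (-4)·(-5) + (-4)·(-4) = 3 + 20 + 16 = 39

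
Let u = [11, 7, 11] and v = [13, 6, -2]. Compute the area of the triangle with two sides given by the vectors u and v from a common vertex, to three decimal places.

92.534

i: 7·(-2) - 11·6 = -14 - 66 = -80
j: 11·13 - 11·(-2) = 143 - (-22) = 165
k: 11·6 - 7·13 = 66 - 91 = -25
u × v = (-80, 165, -25)
|u × v| = √((-80)² + 165² + (-25)²) = √34250 ≈ 185.0676
area = ½ · 185.0676 ≈ 92.534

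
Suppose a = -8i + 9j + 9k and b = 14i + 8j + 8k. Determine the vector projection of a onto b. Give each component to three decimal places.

a · b = (-8)·14 + 9·8 + 9·8 = -112 + 72 + 72 = 32
|b|² = 196 + 64 + 64 = 324
proj_b a = (32/324) · (14, 8, 8) ≈ (1.383, 0.790, 0.790)

(1.383, 0.790, 0.790)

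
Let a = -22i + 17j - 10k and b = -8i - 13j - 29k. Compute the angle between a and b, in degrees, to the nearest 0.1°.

75.3

a · b = (-22)·(-8) + 17·(-13) + (-10)·(-29) = 176 - 221 + 290 = 245
|a|² = 484 + 289 + 100 = 873,  |a| = √873 ≈ 29.546573
|b|² = 64 + 169 + 841 = 1074,  |b| = √1074 ≈ 32.771939
cos θ = 245 / (29.546573 · 32.771939) ≈ 0.25302
θ = arccos(0.25302) ≈ 75.3°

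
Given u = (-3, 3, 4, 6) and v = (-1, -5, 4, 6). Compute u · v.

u · v = (-3)·(-1) + 3·(-5) + 4·4 + 6·6 = 3 - 15 + 16 + 36 = 40

40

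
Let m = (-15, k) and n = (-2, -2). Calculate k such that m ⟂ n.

15

m · n = (-15)·(-2) + k·(-2) = 30 - 2k
Set equal to 0: -2k = -30, so k = 15.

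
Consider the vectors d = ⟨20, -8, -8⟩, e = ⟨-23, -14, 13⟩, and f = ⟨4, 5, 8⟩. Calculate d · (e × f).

e × f:
i: (-14)·8 - 13·5 = -112 - 65 = -177
j: 13·4 - (-23)·8 = 52 - (-184) = 236
k: (-23)·5 - (-14)·4 = -115 - (-56) = -59
e × f = (-177, 236, -59)
d · (e × f) = 20·(-177) + (-8)·236 + (-8)·(-59) = -3540 - 1888 + 472 = -4956

-4956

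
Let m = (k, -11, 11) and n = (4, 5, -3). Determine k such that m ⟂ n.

m · n = k·4 + (-11)·5 + 11·(-3) = -88 + 4k
Set equal to 0: 4k = 88, so k = 22.

22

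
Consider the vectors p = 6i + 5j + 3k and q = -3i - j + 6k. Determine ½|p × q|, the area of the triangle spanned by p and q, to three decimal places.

28.262

i: 5·6 - 3·(-1) = 30 - (-3) = 33
j: 3·(-3) - 6·6 = -9 - 36 = -45
k: 6·(-1) - 5·(-3) = -6 - (-15) = 9
p × q = (33, -45, 9)
|p × q| = √(33² + (-45)² + 9²) = √3195 ≈ 56.5243
area = ½ · 56.5243 ≈ 28.262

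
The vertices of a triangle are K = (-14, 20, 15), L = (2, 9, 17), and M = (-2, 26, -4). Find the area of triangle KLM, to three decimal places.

222.698

KL = (16, -11, 2),  KM = (12, 6, -19)
i: (-11)·(-19) - 2·6 = 209 - 12 = 197
j: 2·12 - 16·(-19) = 24 - (-304) = 328
k: 16·6 - (-11)·12 = 96 - (-132) = 228
KL × KM = (197, 328, 228)
|KL × KM| = √198377 ≈ 445.3953
area = ½ · 445.3953 ≈ 222.698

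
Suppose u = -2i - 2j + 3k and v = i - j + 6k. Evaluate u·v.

u · v = (-2)·1 + (-2)·(-1) + 3·6 = -2 + 2 + 18 = 18

18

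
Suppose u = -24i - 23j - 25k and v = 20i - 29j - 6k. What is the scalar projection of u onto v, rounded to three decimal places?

9.430

u · v = (-24)·20 + (-23)·(-29) + (-25)·(-6) = -480 + 667 + 150 = 337
|v| = √(400 + 841 + 36) = √1277 ≈ 35.7351
comp_v u = 337 / √1277 ≈ 9.430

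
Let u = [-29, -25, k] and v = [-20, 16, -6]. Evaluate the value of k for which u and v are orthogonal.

u · v = (-29)·(-20) + (-25)·16 + k·(-6) = 180 - 6k
Set equal to 0: -6k = -180, so k = 30.

30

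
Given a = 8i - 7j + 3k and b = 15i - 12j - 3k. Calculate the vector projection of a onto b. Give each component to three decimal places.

a · b = 8·15 + (-7)·(-12) + 3·(-3) = 120 + 84 - 9 = 195
|b|² = 225 + 144 + 9 = 378
proj_b a = (195/378) · (15, -12, -3) ≈ (7.738, -6.190, -1.548)

(7.738, -6.190, -1.548)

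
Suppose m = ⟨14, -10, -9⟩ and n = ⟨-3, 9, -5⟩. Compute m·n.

m · n = 14·(-3) + (-10)·9 + (-9)·(-5) = -42 - 90 + 45 = -87

-87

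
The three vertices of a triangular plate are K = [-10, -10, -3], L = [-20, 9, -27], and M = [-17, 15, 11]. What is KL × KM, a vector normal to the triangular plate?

KL = (-10, 19, -24)
KM = (-7, 25, 14)
i: 19·14 - (-24)·25 = 266 - (-600) = 866
j: (-24)·(-7) - (-10)·14 = 168 - (-140) = 308
k: (-10)·25 - 19·(-7) = -250 - (-133) = -117
KL × KM = (866, 308, -117)

(866, 308, -117)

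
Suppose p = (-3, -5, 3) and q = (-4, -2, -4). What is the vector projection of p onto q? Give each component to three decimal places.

(-1.111, -0.556, -1.111)

p · q = (-3)·(-4) + (-5)·(-2) + 3·(-4) = 12 + 10 - 12 = 10
|q|² = 16 + 4 + 16 = 36
proj_q p = (10/36) · (-4, -2, -4) ≈ (-1.111, -0.556, -1.111)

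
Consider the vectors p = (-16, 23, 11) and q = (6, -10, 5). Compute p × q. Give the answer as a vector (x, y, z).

(225, 146, 22)

i: 23·5 - 11·(-10) = 115 - (-110) = 225
j: 11·6 - (-16)·5 = 66 - (-80) = 146
k: (-16)·(-10) - 23·6 = 160 - 138 = 22
p × q = (225, 146, 22)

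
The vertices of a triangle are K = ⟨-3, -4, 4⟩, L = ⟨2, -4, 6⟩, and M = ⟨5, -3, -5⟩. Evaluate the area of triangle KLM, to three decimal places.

30.619

KL = (5, 0, 2),  KM = (8, 1, -9)
i: 0·(-9) - 2·1 = 0 - 2 = -2
j: 2·8 - 5·(-9) = 16 - (-45) = 61
k: 5·1 - 0·8 = 5 - 0 = 5
KL × KM = (-2, 61, 5)
|KL × KM| = √3750 ≈ 61.2372
area = ½ · 61.2372 ≈ 30.619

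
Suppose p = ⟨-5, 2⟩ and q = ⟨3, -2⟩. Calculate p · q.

p · q = (-5)·3 + 2·(-2) = -15 - 4 = -19

-19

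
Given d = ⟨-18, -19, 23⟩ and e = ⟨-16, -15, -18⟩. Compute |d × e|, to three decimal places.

i: (-19)·(-18) - 23·(-15) = 342 - (-345) = 687
j: 23·(-16) - (-18)·(-18) = -368 - 324 = -692
k: (-18)·(-15) - (-19)·(-16) = 270 - 304 = -34
d × e = (687, -692, -34)
|d × e| = √(687² + (-692)² + (-34)²) = √951989 ≈ 975.6992

975.699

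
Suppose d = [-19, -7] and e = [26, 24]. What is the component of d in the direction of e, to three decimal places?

-18.709

d · e = (-19)·26 + (-7)·24 = -494 - 168 = -662
|e| = √(676 + 576) = √1252 ≈ 35.3836
comp_e d = -662 / √1252 ≈ -18.709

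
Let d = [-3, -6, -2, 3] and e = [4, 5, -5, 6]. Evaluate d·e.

-14

d · e = (-3)·4 + (-6)·5 + (-2)·(-5) + 3·6 = -12 - 30 + 10 + 18 = -14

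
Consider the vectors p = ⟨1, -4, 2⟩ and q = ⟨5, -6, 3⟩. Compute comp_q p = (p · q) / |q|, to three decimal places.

4.183

p · q = 1·5 + (-4)·(-6) + 2·3 = 5 + 24 + 6 = 35
|q| = √(25 + 36 + 9) = √70 ≈ 8.3666
comp_q p = 35 / √70 ≈ 4.183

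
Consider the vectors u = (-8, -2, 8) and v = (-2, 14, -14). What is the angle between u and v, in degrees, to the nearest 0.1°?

122.8

u · v = (-8)·(-2) + (-2)·14 + 8·(-14) = 16 - 28 - 112 = -124
|u|² = 64 + 4 + 64 = 132,  |u| = √132 ≈ 11.489125
|v|² = 4 + 196 + 196 = 396,  |v| = √396 ≈ 19.899749
cos θ = -124 / (11.489125 · 19.899749) ≈ -0.54236
θ = arccos(-0.54236) ≈ 122.8°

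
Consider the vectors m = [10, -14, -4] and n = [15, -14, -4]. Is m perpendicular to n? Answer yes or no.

no

m · n = 10·15 + (-14)·(-14) + (-4)·(-4) = 150 + 196 + 16 = 362
Nonzero, so the vectors are not orthogonal.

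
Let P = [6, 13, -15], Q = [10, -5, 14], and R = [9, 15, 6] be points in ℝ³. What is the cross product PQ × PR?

PQ = (4, -18, 29)
PR = (3, 2, 21)
i: (-18)·21 - 29·2 = -378 - 58 = -436
j: 29·3 - 4·21 = 87 - 84 = 3
k: 4·2 - (-18)·3 = 8 - (-54) = 62
PQ × PR = (-436, 3, 62)

(-436, 3, 62)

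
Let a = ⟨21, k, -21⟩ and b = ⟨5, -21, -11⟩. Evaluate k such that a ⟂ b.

a · b = 21·5 + k·(-21) + (-21)·(-11) = 336 - 21k
Set equal to 0: -21k = -336, so k = 16.

16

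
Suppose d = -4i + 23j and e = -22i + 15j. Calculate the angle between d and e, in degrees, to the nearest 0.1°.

d · e = (-4)·(-22) + 23·15 = 88 + 345 = 433
|d|² = 16 + 529 = 545,  |d| = √545 ≈ 23.345235
|e|² = 484 + 225 = 709,  |e| = √709 ≈ 26.627054
cos θ = 433 / (23.345235 · 26.627054) ≈ 0.69657
θ = arccos(0.69657) ≈ 45.8°

45.8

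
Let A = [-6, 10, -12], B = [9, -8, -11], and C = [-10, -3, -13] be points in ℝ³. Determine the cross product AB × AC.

(31, 11, -267)

AB = (15, -18, 1)
AC = (-4, -13, -1)
i: (-18)·(-1) - 1·(-13) = 18 - (-13) = 31
j: 1·(-4) - 15·(-1) = -4 - (-15) = 11
k: 15·(-13) - (-18)·(-4) = -195 - 72 = -267
AB × AC = (31, 11, -267)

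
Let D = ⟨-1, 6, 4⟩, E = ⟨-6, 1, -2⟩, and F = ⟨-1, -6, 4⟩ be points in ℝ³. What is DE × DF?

DE = (-5, -5, -6)
DF = (0, -12, 0)
i: (-5)·0 - (-6)·(-12) = 0 - 72 = -72
j: (-6)·0 - (-5)·0 = 0 - 0 = 0
k: (-5)·(-12) - (-5)·0 = 60 - 0 = 60
DE × DF = (-72, 0, 60)

(-72, 0, 60)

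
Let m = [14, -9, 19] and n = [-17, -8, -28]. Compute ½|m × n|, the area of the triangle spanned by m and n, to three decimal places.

244.030

i: (-9)·(-28) - 19·(-8) = 252 - (-152) = 404
j: 19·(-17) - 14·(-28) = -323 - (-392) = 69
k: 14·(-8) - (-9)·(-17) = -112 - 153 = -265
m × n = (404, 69, -265)
|m × n| = √(404² + 69² + (-265)²) = √238202 ≈ 488.0594
area = ½ · 488.0594 ≈ 244.030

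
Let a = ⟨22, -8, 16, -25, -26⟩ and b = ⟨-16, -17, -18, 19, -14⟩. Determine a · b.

a · b = 22·(-16) + (-8)·(-17) + 16·(-18) + (-25)·19 + (-26)·(-14) = -352 + 136 - 288 - 475 + 364 = -615

-615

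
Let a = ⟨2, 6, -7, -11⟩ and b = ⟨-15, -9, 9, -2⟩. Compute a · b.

-125

a · b = 2·(-15) + 6·(-9) + (-7)·9 + (-11)·(-2) = -30 - 54 - 63 + 22 = -125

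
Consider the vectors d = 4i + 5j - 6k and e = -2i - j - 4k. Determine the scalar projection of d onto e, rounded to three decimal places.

d · e = 4·(-2) + 5·(-1) + (-6)·(-4) = -8 - 5 + 24 = 11
|e| = √(4 + 1 + 16) = √21 ≈ 4.5826
comp_e d = 11 / √21 ≈ 2.400

2.400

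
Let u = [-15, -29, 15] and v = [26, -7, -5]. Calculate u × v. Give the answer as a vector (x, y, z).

(250, 315, 859)

i: (-29)·(-5) - 15·(-7) = 145 - (-105) = 250
j: 15·26 - (-15)·(-5) = 390 - 75 = 315
k: (-15)·(-7) - (-29)·26 = 105 - (-754) = 859
u × v = (250, 315, 859)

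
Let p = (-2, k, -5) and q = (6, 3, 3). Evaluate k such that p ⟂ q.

9

p · q = (-2)·6 + k·3 + (-5)·3 = -27 + 3k
Set equal to 0: 3k = 27, so k = 9.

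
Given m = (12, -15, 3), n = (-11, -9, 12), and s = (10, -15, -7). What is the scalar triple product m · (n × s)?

3036

n × s:
i: (-9)·(-7) - 12·(-15) = 63 - (-180) = 243
j: 12·10 - (-11)·(-7) = 120 - 77 = 43
k: (-11)·(-15) - (-9)·10 = 165 - (-90) = 255
n × s = (243, 43, 255)
m · (n × s) = 12·243 + (-15)·43 + 3·255 = 2916 - 645 + 765 = 3036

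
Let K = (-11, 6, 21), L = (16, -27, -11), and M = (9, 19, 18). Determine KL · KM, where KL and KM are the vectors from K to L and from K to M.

207

KL = L − K = (27, -33, -32)
KM = M − K = (20, 13, -3)
KL · KM = 27·20 + (-33)·13 + (-32)·(-3) = 540 - 429 + 96 = 207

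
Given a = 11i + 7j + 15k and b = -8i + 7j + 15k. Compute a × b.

i: 7·15 - 15·7 = 105 - 105 = 0
j: 15·(-8) - 11·15 = -120 - 165 = -285
k: 11·7 - 7·(-8) = 77 - (-56) = 133
a × b = (0, -285, 133)

(0, -285, 133)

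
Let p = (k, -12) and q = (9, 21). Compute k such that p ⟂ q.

p · q = k·9 + (-12)·21 = -252 + 9k
Set equal to 0: 9k = 252, so k = 28.

28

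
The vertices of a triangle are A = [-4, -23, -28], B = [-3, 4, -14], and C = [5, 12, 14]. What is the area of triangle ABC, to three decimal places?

340.975

AB = (1, 27, 14),  AC = (9, 35, 42)
i: 27·42 - 14·35 = 1134 - 490 = 644
j: 14·9 - 1·42 = 126 - 42 = 84
k: 1·35 - 27·9 = 35 - 243 = -208
AB × AC = (644, 84, -208)
|AB × AC| = √465056 ≈ 681.9501
area = ½ · 681.9501 ≈ 340.975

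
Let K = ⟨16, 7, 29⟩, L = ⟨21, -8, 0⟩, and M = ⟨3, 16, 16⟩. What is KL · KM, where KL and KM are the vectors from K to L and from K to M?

177

KL = L − K = (5, -15, -29)
KM = M − K = (-13, 9, -13)
KL · KM = 5·(-13) + (-15)·9 + (-29)·(-13) = -65 - 135 + 377 = 177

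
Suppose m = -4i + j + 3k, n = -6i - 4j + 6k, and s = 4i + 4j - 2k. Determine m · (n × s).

52

n × s:
i: (-4)·(-2) - 6·4 = 8 - 24 = -16
j: 6·4 - (-6)·(-2) = 24 - 12 = 12
k: (-6)·4 - (-4)·4 = -24 - (-16) = -8
n × s = (-16, 12, -8)
m · (n × s) = (-4)·(-16) + 1·12 + 3·(-8) = 64 + 12 - 24 = 52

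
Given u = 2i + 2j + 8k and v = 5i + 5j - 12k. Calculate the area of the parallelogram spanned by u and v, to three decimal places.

i: 2·(-12) - 8·5 = -24 - 40 = -64
j: 8·5 - 2·(-12) = 40 - (-24) = 64
k: 2·5 - 2·5 = 10 - 10 = 0
u × v = (-64, 64, 0)
|u × v| = √((-64)² + 64² + 0²) = √8192 ≈ 90.5097

90.510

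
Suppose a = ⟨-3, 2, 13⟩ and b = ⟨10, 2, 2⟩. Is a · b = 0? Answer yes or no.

yes

a · b = (-3)·10 + 2·2 + 13·2 = -30 + 4 + 26 = 0
Zero, so the vectors are orthogonal.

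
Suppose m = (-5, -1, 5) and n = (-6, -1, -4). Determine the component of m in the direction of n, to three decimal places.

1.511

m · n = (-5)·(-6) + (-1)·(-1) + 5·(-4) = 30 + 1 - 20 = 11
|n| = √(36 + 1 + 16) = √53 ≈ 7.2801
comp_n m = 11 / √53 ≈ 1.511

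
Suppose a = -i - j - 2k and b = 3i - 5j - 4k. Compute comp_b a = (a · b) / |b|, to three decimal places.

1.414

a · b = (-1)·3 + (-1)·(-5) + (-2)·(-4) = -3 + 5 + 8 = 10
|b| = √(9 + 25 + 16) = √50 ≈ 7.0711
comp_b a = 10 / √50 ≈ 1.414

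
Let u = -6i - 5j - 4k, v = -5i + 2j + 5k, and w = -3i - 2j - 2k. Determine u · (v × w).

v × w:
i: 2·(-2) - 5·(-2) = -4 - (-10) = 6
j: 5·(-3) - (-5)·(-2) = -15 - 10 = -25
k: (-5)·(-2) - 2·(-3) = 10 - (-6) = 16
v × w = (6, -25, 16)
u · (v × w) = (-6)·6 + (-5)·(-25) + (-4)·16 = -36 + 125 - 64 = 25

25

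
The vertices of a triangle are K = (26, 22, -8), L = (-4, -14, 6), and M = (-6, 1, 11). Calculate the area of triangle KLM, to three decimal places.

KL = (-30, -36, 14),  KM = (-32, -21, 19)
i: (-36)·19 - 14·(-21) = -684 - (-294) = -390
j: 14·(-32) - (-30)·19 = -448 - (-570) = 122
k: (-30)·(-21) - (-36)·(-32) = 630 - 1152 = -522
KL × KM = (-390, 122, -522)
|KL × KM| = √439468 ≈ 662.9238
area = ½ · 662.9238 ≈ 331.462

331.462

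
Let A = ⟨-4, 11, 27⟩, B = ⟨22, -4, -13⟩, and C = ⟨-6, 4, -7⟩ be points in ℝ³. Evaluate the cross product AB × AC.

AB = (26, -15, -40)
AC = (-2, -7, -34)
i: (-15)·(-34) - (-40)·(-7) = 510 - 280 = 230
j: (-40)·(-2) - 26·(-34) = 80 - (-884) = 964
k: 26·(-7) - (-15)·(-2) = -182 - 30 = -212
AB × AC = (230, 964, -212)

(230, 964, -212)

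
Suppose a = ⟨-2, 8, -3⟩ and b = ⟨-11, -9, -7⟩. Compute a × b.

(-83, 19, 106)

i: 8·(-7) - (-3)·(-9) = -56 - 27 = -83
j: (-3)·(-11) - (-2)·(-7) = 33 - 14 = 19
k: (-2)·(-9) - 8·(-11) = 18 - (-88) = 106
a × b = (-83, 19, 106)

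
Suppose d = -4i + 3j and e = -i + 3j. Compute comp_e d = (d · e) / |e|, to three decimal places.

d · e = (-4)·(-1) + 3·3 = 4 + 9 = 13
|e| = √(1 + 9) = √10 ≈ 3.1623
comp_e d = 13 / √10 ≈ 4.111

4.111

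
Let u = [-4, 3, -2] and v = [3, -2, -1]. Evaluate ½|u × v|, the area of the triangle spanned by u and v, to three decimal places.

6.124

i: 3·(-1) - (-2)·(-2) = -3 - 4 = -7
j: (-2)·3 - (-4)·(-1) = -6 - 4 = -10
k: (-4)·(-2) - 3·3 = 8 - 9 = -1
u × v = (-7, -10, -1)
|u × v| = √((-7)² + (-10)² + (-1)²) = √150 ≈ 12.2474
area = ½ · 12.2474 ≈ 6.124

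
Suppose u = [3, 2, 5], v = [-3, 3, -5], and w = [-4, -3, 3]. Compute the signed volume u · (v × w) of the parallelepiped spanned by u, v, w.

145

v × w:
i: 3·3 - (-5)·(-3) = 9 - 15 = -6
j: (-5)·(-4) - (-3)·3 = 20 - (-9) = 29
k: (-3)·(-3) - 3·(-4) = 9 - (-12) = 21
v × w = (-6, 29, 21)
u · (v × w) = 3·(-6) + 2·29 + 5·21 = -18 + 58 + 105 = 145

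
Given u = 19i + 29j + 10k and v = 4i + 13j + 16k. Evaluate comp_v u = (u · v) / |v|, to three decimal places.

u · v = 19·4 + 29·13 + 10·16 = 76 + 377 + 160 = 613
|v| = √(16 + 169 + 256) = √441 ≈ 21.0000
comp_v u = 613 / √441 ≈ 29.190

29.190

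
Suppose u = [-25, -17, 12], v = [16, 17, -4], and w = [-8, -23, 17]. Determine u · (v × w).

-3629

v × w:
i: 17·17 - (-4)·(-23) = 289 - 92 = 197
j: (-4)·(-8) - 16·17 = 32 - 272 = -240
k: 16·(-23) - 17·(-8) = -368 - (-136) = -232
v × w = (197, -240, -232)
u · (v × w) = (-25)·197 + (-17)·(-240) + 12·(-232) = -4925 + 4080 - 2784 = -3629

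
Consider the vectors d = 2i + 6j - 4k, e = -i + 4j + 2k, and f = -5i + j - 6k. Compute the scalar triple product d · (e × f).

-224

e × f:
i: 4·(-6) - 2·1 = -24 - 2 = -26
j: 2·(-5) - (-1)·(-6) = -10 - 6 = -16
k: (-1)·1 - 4·(-5) = -1 - (-20) = 19
e × f = (-26, -16, 19)
d · (e × f) = 2·(-26) + 6·(-16) + (-4)·19 = -52 - 96 - 76 = -224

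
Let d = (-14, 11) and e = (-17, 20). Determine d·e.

458

d · e = (-14)·(-17) + 11·20 = 238 + 220 = 458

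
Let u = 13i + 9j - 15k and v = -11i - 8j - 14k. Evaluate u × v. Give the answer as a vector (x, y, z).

(-246, 347, -5)

i: 9·(-14) - (-15)·(-8) = -126 - 120 = -246
j: (-15)·(-11) - 13·(-14) = 165 - (-182) = 347
k: 13·(-8) - 9·(-11) = -104 - (-99) = -5
u × v = (-246, 347, -5)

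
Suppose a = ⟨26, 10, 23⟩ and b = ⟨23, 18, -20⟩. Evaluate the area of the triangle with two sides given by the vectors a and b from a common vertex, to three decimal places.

619.282

i: 10·(-20) - 23·18 = -200 - 414 = -614
j: 23·23 - 26·(-20) = 529 - (-520) = 1049
k: 26·18 - 10·23 = 468 - 230 = 238
a × b = (-614, 1049, 238)
|a × b| = √((-614)² + 1049² + 238²) = √1534041 ≈ 1238.5641
area = ½ · 1238.5641 ≈ 619.282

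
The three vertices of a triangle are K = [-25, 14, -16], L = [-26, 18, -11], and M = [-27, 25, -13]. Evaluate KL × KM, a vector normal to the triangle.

KL = (-1, 4, 5)
KM = (-2, 11, 3)
i: 4·3 - 5·11 = 12 - 55 = -43
j: 5·(-2) - (-1)·3 = -10 - (-3) = -7
k: (-1)·11 - 4·(-2) = -11 - (-8) = -3
KL × KM = (-43, -7, -3)

(-43, -7, -3)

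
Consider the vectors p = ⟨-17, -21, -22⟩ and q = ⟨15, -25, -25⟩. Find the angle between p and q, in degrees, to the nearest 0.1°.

52.2

p · q = (-17)·15 + (-21)·(-25) + (-22)·(-25) = -255 + 525 + 550 = 820
|p|² = 289 + 441 + 484 = 1214,  |p| = √1214 ≈ 34.842503
|q|² = 225 + 625 + 625 = 1475,  |q| = √1475 ≈ 38.405729
cos θ = 820 / (34.842503 · 38.405729) ≈ 0.61279
θ = arccos(0.61279) ≈ 52.2°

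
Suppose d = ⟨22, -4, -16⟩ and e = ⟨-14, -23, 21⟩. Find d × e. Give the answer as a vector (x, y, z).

(-452, -238, -562)

i: (-4)·21 - (-16)·(-23) = -84 - 368 = -452
j: (-16)·(-14) - 22·21 = 224 - 462 = -238
k: 22·(-23) - (-4)·(-14) = -506 - 56 = -562
d × e = (-452, -238, -562)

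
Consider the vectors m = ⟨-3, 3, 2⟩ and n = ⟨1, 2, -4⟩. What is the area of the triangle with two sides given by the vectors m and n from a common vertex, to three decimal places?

i: 3·(-4) - 2·2 = -12 - 4 = -16
j: 2·1 - (-3)·(-4) = 2 - 12 = -10
k: (-3)·2 - 3·1 = -6 - 3 = -9
m × n = (-16, -10, -9)
|m × n| = √((-16)² + (-10)² + (-9)²) = √437 ≈ 20.9045
area = ½ · 20.9045 ≈ 10.452

10.452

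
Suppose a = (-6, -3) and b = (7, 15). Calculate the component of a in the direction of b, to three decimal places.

-5.256

a · b = (-6)·7 + (-3)·15 = -42 - 45 = -87
|b| = √(49 + 225) = √274 ≈ 16.5529
comp_b a = -87 / √274 ≈ -5.256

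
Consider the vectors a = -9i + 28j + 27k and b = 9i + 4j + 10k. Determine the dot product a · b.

a · b = (-9)·9 + 28·4 + 27·10 = -81 + 112 + 270 = 301

301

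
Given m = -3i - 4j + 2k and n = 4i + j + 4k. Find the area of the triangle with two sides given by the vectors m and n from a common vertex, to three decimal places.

i: (-4)·4 - 2·1 = -16 - 2 = -18
j: 2·4 - (-3)·4 = 8 - (-12) = 20
k: (-3)·1 - (-4)·4 = -3 - (-16) = 13
m × n = (-18, 20, 13)
|m × n| = √((-18)² + 20² + 13²) = √893 ≈ 29.8831
area = ½ · 29.8831 ≈ 14.942

14.942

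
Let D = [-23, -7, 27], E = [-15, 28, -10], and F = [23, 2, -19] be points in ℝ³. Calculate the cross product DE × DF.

(-1277, -1334, -1538)

DE = (8, 35, -37)
DF = (46, 9, -46)
i: 35·(-46) - (-37)·9 = -1610 - (-333) = -1277
j: (-37)·46 - 8·(-46) = -1702 - (-368) = -1334
k: 8·9 - 35·46 = 72 - 1610 = -1538
DE × DF = (-1277, -1334, -1538)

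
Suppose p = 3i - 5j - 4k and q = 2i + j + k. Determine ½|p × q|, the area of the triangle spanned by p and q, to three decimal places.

i: (-5)·1 - (-4)·1 = -5 - (-4) = -1
j: (-4)·2 - 3·1 = -8 - 3 = -11
k: 3·1 - (-5)·2 = 3 - (-10) = 13
p × q = (-1, -11, 13)
|p × q| = √((-1)² + (-11)² + 13²) = √291 ≈ 17.0587
area = ½ · 17.0587 ≈ 8.529

8.529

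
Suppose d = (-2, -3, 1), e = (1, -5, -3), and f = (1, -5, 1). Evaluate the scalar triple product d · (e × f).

52

e × f:
i: (-5)·1 - (-3)·(-5) = -5 - 15 = -20
j: (-3)·1 - 1·1 = -3 - 1 = -4
k: 1·(-5) - (-5)·1 = -5 - (-5) = 0
e × f = (-20, -4, 0)
d · (e × f) = (-2)·(-20) + (-3)·(-4) + 1·0 = 40 + 12 + 0 = 52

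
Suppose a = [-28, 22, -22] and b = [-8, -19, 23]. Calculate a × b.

i: 22·23 - (-22)·(-19) = 506 - 418 = 88
j: (-22)·(-8) - (-28)·23 = 176 - (-644) = 820
k: (-28)·(-19) - 22·(-8) = 532 - (-176) = 708
a × b = (88, 820, 708)

(88, 820, 708)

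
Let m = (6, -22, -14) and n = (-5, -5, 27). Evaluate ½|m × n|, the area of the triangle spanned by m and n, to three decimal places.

342.403

i: (-22)·27 - (-14)·(-5) = -594 - 70 = -664
j: (-14)·(-5) - 6·27 = 70 - 162 = -92
k: 6·(-5) - (-22)·(-5) = -30 - 110 = -140
m × n = (-664, -92, -140)
|m × n| = √((-664)² + (-92)² + (-140)²) = √468960 ≈ 684.8065
area = ½ · 684.8065 ≈ 342.403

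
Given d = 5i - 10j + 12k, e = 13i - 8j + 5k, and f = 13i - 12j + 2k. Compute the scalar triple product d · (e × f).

e × f:
i: (-8)·2 - 5·(-12) = -16 - (-60) = 44
j: 5·13 - 13·2 = 65 - 26 = 39
k: 13·(-12) - (-8)·13 = -156 - (-104) = -52
e × f = (44, 39, -52)
d · (e × f) = 5·44 + (-10)·39 + 12·(-52) = 220 - 390 - 624 = -794

-794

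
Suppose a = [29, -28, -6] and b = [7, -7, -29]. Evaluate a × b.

(770, 799, -7)

i: (-28)·(-29) - (-6)·(-7) = 812 - 42 = 770
j: (-6)·7 - 29·(-29) = -42 - (-841) = 799
k: 29·(-7) - (-28)·7 = -203 - (-196) = -7
a × b = (770, 799, -7)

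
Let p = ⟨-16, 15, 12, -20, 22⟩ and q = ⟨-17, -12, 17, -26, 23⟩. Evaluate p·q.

p · q = (-16)·(-17) + 15·(-12) + 12·17 + (-20)·(-26) + 22·23 = 272 - 180 + 204 + 520 + 506 = 1322

1322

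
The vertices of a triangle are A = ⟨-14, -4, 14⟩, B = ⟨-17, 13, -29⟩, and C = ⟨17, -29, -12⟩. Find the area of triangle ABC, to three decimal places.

AB = (-3, 17, -43),  AC = (31, -25, -26)
i: 17·(-26) - (-43)·(-25) = -442 - 1075 = -1517
j: (-43)·31 - (-3)·(-26) = -1333 - 78 = -1411
k: (-3)·(-25) - 17·31 = 75 - 527 = -452
AB × AC = (-1517, -1411, -452)
|AB × AC| = √4496514 ≈ 2120.4985
area = ½ · 2120.4985 ≈ 1060.249

1060.249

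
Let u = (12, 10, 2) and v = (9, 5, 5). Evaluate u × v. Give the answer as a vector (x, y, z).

i: 10·5 - 2·5 = 50 - 10 = 40
j: 2·9 - 12·5 = 18 - 60 = -42
k: 12·5 - 10·9 = 60 - 90 = -30
u × v = (40, -42, -30)

(40, -42, -30)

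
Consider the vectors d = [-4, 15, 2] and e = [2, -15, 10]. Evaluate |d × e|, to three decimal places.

187.713

i: 15·10 - 2·(-15) = 150 - (-30) = 180
j: 2·2 - (-4)·10 = 4 - (-40) = 44
k: (-4)·(-15) - 15·2 = 60 - 30 = 30
d × e = (180, 44, 30)
|d × e| = √(180² + 44² + 30²) = √35236 ≈ 187.7125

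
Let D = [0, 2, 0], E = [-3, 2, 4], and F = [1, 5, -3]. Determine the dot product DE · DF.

DE = E − D = (-3, 0, 4)
DF = F − D = (1, 3, -3)
DE · DF = (-3)·1 + 0·3 + 4·(-3) = -3 + 0 - 12 = -15

-15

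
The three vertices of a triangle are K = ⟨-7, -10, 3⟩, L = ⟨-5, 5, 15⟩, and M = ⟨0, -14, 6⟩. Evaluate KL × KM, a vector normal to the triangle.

(93, 78, -113)

KL = (2, 15, 12)
KM = (7, -4, 3)
i: 15·3 - 12·(-4) = 45 - (-48) = 93
j: 12·7 - 2·3 = 84 - 6 = 78
k: 2·(-4) - 15·7 = -8 - 105 = -113
KL × KM = (93, 78, -113)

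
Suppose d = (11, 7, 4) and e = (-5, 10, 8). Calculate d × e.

(16, -108, 145)

i: 7·8 - 4·10 = 56 - 40 = 16
j: 4·(-5) - 11·8 = -20 - 88 = -108
k: 11·10 - 7·(-5) = 110 - (-35) = 145
d × e = (16, -108, 145)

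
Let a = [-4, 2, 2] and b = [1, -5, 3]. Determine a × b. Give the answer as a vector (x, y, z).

(16, 14, 18)

i: 2·3 - 2·(-5) = 6 - (-10) = 16
j: 2·1 - (-4)·3 = 2 - (-12) = 14
k: (-4)·(-5) - 2·1 = 20 - 2 = 18
a × b = (16, 14, 18)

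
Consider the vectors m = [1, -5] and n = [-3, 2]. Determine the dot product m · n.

m · n = 1·(-3) + (-5)·2 = -3 - 10 = -13

-13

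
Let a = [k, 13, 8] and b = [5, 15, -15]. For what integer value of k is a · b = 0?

-15

a · b = k·5 + 13·15 + 8·(-15) = 75 + 5k
Set equal to 0: 5k = -75, so k = -15.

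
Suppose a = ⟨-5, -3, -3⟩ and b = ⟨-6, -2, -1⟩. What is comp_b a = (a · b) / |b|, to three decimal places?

a · b = (-5)·(-6) + (-3)·(-2) + (-3)·(-1) = 30 + 6 + 3 = 39
|b| = √(36 + 4 + 1) = √41 ≈ 6.4031
comp_b a = 39 / √41 ≈ 6.091

6.091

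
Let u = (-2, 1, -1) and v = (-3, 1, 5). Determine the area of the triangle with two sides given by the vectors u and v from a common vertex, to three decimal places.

i: 1·5 - (-1)·1 = 5 - (-1) = 6
j: (-1)·(-3) - (-2)·5 = 3 - (-10) = 13
k: (-2)·1 - 1·(-3) = -2 - (-3) = 1
u × v = (6, 13, 1)
|u × v| = √(6² + 13² + 1²) = √206 ≈ 14.3527
area = ½ · 14.3527 ≈ 7.176

7.176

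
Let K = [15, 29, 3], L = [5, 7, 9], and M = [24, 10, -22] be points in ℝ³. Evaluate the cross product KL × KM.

(664, -196, 388)

KL = (-10, -22, 6)
KM = (9, -19, -25)
i: (-22)·(-25) - 6·(-19) = 550 - (-114) = 664
j: 6·9 - (-10)·(-25) = 54 - 250 = -196
k: (-10)·(-19) - (-22)·9 = 190 - (-198) = 388
KL × KM = (664, -196, 388)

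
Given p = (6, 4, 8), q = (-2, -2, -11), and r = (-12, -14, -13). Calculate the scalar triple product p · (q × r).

q × r:
i: (-2)·(-13) - (-11)·(-14) = 26 - 154 = -128
j: (-11)·(-12) - (-2)·(-13) = 132 - 26 = 106
k: (-2)·(-14) - (-2)·(-12) = 28 - 24 = 4
q × r = (-128, 106, 4)
p · (q × r) = 6·(-128) + 4·106 + 8·4 = -768 + 424 + 32 = -312

-312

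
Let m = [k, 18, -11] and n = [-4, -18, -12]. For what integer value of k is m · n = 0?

-48

m · n = k·(-4) + 18·(-18) + (-11)·(-12) = -192 - 4k
Set equal to 0: -4k = 192, so k = -48.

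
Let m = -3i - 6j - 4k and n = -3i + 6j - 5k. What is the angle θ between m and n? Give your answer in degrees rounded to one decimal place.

m · n = (-3)·(-3) + (-6)·6 + (-4)·(-5) = 9 - 36 + 20 = -7
|m|² = 9 + 36 + 16 = 61,  |m| = √61 ≈ 7.810250
|n|² = 9 + 36 + 25 = 70,  |n| = √70 ≈ 8.366600
cos θ = -7 / (7.810250 · 8.366600) ≈ -0.10712
θ = arccos(-0.10712) ≈ 96.1°

96.1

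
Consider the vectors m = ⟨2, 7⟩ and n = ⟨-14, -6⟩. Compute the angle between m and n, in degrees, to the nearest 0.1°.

129.1

m · n = 2·(-14) + 7·(-6) = -28 - 42 = -70
|m|² = 4 + 49 = 53,  |m| = √53 ≈ 7.280110
|n|² = 196 + 36 = 232,  |n| = √232 ≈ 15.231546
cos θ = -70 / (7.280110 · 15.231546) ≈ -0.63127
θ = arccos(-0.63127) ≈ 129.1°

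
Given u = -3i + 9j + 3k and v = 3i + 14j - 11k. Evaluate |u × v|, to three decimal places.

158.802

i: 9·(-11) - 3·14 = -99 - 42 = -141
j: 3·3 - (-3)·(-11) = 9 - 33 = -24
k: (-3)·14 - 9·3 = -42 - 27 = -69
u × v = (-141, -24, -69)
|u × v| = √((-141)² + (-24)² + (-69)²) = √25218 ≈ 158.8018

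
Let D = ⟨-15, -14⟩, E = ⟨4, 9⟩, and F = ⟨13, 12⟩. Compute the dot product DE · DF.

1130

DE = E − D = (19, 23)
DF = F − D = (28, 26)
DE · DF = 19·28 + 23·26 = 532 + 598 = 1130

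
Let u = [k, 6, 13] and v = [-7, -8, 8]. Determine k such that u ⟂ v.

u · v = k·(-7) + 6·(-8) + 13·8 = 56 - 7k
Set equal to 0: -7k = -56, so k = 8.

8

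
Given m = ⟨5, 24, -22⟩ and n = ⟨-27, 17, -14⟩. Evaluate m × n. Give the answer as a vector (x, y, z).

(38, 664, 733)

i: 24·(-14) - (-22)·17 = -336 - (-374) = 38
j: (-22)·(-27) - 5·(-14) = 594 - (-70) = 664
k: 5·17 - 24·(-27) = 85 - (-648) = 733
m × n = (38, 664, 733)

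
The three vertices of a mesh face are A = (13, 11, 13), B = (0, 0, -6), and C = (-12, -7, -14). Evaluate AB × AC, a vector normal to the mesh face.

(-45, 124, -41)

AB = (-13, -11, -19)
AC = (-25, -18, -27)
i: (-11)·(-27) - (-19)·(-18) = 297 - 342 = -45
j: (-19)·(-25) - (-13)·(-27) = 475 - 351 = 124
k: (-13)·(-18) - (-11)·(-25) = 234 - 275 = -41
AB × AC = (-45, 124, -41)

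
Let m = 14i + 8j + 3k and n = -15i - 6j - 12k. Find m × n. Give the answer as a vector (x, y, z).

i: 8·(-12) - 3·(-6) = -96 - (-18) = -78
j: 3·(-15) - 14·(-12) = -45 - (-168) = 123
k: 14·(-6) - 8·(-15) = -84 - (-120) = 36
m × n = (-78, 123, 36)

(-78, 123, 36)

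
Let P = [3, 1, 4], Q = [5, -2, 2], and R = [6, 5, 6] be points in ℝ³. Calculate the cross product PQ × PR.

PQ = (2, -3, -2)
PR = (3, 4, 2)
i: (-3)·2 - (-2)·4 = -6 - (-8) = 2
j: (-2)·3 - 2·2 = -6 - 4 = -10
k: 2·4 - (-3)·3 = 8 - (-9) = 17
PQ × PR = (2, -10, 17)

(2, -10, 17)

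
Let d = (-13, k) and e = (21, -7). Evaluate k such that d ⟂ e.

-39

d · e = (-13)·21 + k·(-7) = -273 - 7k
Set equal to 0: -7k = 273, so k = -39.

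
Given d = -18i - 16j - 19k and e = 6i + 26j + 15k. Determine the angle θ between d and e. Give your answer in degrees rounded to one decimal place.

d · e = (-18)·6 + (-16)·26 + (-19)·15 = -108 - 416 - 285 = -809
|d|² = 324 + 256 + 361 = 941,  |d| = √941 ≈ 30.675723
|e|² = 36 + 676 + 225 = 937,  |e| = √937 ≈ 30.610456
cos θ = -809 / (30.675723 · 30.610456) ≈ -0.86156
θ = arccos(-0.86156) ≈ 149.5°

149.5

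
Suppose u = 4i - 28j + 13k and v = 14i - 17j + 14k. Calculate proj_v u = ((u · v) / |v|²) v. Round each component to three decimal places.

u · v = 4·14 + (-28)·(-17) + 13·14 = 56 + 476 + 182 = 714
|v|² = 196 + 289 + 196 = 681
proj_v u = (714/681) · (14, -17, 14) ≈ (14.678, -17.824, 14.678)

(14.678, -17.824, 14.678)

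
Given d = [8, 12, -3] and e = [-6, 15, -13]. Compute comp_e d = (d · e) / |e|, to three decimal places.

8.246

d · e = 8·(-6) + 12·15 + (-3)·(-13) = -48 + 180 + 39 = 171
|e| = √(36 + 225 + 169) = √430 ≈ 20.7364
comp_e d = 171 / √430 ≈ 8.246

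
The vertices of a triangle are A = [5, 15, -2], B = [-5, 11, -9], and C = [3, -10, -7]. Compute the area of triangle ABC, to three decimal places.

AB = (-10, -4, -7),  AC = (-2, -25, -5)
i: (-4)·(-5) - (-7)·(-25) = 20 - 175 = -155
j: (-7)·(-2) - (-10)·(-5) = 14 - 50 = -36
k: (-10)·(-25) - (-4)·(-2) = 250 - 8 = 242
AB × AC = (-155, -36, 242)
|AB × AC| = √83885 ≈ 289.6291
area = ½ · 289.6291 ≈ 144.815

144.815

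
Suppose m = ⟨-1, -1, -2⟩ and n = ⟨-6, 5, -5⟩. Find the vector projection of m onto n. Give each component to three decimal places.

m · n = (-1)·(-6) + (-1)·5 + (-2)·(-5) = 6 - 5 + 10 = 11
|n|² = 36 + 25 + 25 = 86
proj_n m = (11/86) · (-6, 5, -5) ≈ (-0.767, 0.640, -0.640)

(-0.767, 0.640, -0.640)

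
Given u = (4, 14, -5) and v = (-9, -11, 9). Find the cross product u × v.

i: 14·9 - (-5)·(-11) = 126 - 55 = 71
j: (-5)·(-9) - 4·9 = 45 - 36 = 9
k: 4·(-11) - 14·(-9) = -44 - (-126) = 82
u × v = (71, 9, 82)

(71, 9, 82)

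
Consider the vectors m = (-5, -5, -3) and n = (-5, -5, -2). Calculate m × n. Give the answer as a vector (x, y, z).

i: (-5)·(-2) - (-3)·(-5) = 10 - 15 = -5
j: (-3)·(-5) - (-5)·(-2) = 15 - 10 = 5
k: (-5)·(-5) - (-5)·(-5) = 25 - 25 = 0
m × n = (-5, 5, 0)

(-5, 5, 0)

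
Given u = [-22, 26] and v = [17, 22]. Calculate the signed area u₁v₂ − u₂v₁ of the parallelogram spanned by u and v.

-926

(-22)·22 - 26·17 = -484 - 442 = -926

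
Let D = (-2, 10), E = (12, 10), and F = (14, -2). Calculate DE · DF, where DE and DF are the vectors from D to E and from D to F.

DE = E − D = (14, 0)
DF = F − D = (16, -12)
DE · DF = 14·16 + 0·(-12) = 224 + 0 = 224

224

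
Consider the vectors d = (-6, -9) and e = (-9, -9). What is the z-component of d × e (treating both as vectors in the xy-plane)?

(-6)·(-9) - (-9)·(-9) = 54 - 81 = -27

-27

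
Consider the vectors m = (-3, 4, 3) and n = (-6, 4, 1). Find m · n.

m · n = (-3)·(-6) + 4·4 + 3·1 = 18 + 16 + 3 = 37

37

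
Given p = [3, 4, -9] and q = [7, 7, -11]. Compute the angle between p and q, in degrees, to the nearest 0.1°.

13.7

p · q = 3·7 + 4·7 + (-9)·(-11) = 21 + 28 + 99 = 148
|p|² = 9 + 16 + 81 = 106,  |p| = √106 ≈ 10.295630
|q|² = 49 + 49 + 121 = 219,  |q| = √219 ≈ 14.798649
cos θ = 148 / (10.295630 · 14.798649) ≈ 0.97137
θ = arccos(0.97137) ≈ 13.7°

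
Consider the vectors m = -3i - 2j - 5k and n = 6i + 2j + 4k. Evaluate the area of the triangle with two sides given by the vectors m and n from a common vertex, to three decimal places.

9.539

i: (-2)·4 - (-5)·2 = -8 - (-10) = 2
j: (-5)·6 - (-3)·4 = -30 - (-12) = -18
k: (-3)·2 - (-2)·6 = -6 - (-12) = 6
m × n = (2, -18, 6)
|m × n| = √(2² + (-18)² + 6²) = √364 ≈ 19.0788
area = ½ · 19.0788 ≈ 9.539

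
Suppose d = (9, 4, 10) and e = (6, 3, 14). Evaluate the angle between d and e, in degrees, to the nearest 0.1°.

d · e = 9·6 + 4·3 + 10·14 = 54 + 12 + 140 = 206
|d|² = 81 + 16 + 100 = 197,  |d| = √197 ≈ 14.035669
|e|² = 36 + 9 + 196 = 241,  |e| = √241 ≈ 15.524175
cos θ = 206 / (14.035669 · 15.524175) ≈ 0.94542
θ = arccos(0.94542) ≈ 19.0°

19.0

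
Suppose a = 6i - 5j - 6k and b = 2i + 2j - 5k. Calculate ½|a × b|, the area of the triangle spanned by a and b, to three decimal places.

i: (-5)·(-5) - (-6)·2 = 25 - (-12) = 37
j: (-6)·2 - 6·(-5) = -12 - (-30) = 18
k: 6·2 - (-5)·2 = 12 - (-10) = 22
a × b = (37, 18, 22)
|a × b| = √(37² + 18² + 22²) = √2177 ≈ 46.6583
area = ½ · 46.6583 ≈ 23.329

23.329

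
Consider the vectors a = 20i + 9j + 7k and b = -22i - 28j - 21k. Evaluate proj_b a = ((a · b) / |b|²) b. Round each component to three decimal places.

a · b = 20·(-22) + 9·(-28) + 7·(-21) = -440 - 252 - 147 = -839
|b|² = 484 + 784 + 441 = 1709
proj_b a = (-839/1709) · (-22, -28, -21) ≈ (10.800, 13.746, 10.310)

(10.800, 13.746, 10.310)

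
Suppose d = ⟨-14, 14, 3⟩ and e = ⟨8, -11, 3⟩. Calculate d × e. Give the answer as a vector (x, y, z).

(75, 66, 42)

i: 14·3 - 3·(-11) = 42 - (-33) = 75
j: 3·8 - (-14)·3 = 24 - (-42) = 66
k: (-14)·(-11) - 14·8 = 154 - 112 = 42
d × e = (75, 66, 42)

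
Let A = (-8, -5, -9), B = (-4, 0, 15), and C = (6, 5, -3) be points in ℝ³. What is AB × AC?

(-210, 312, -30)

AB = (4, 5, 24)
AC = (14, 10, 6)
i: 5·6 - 24·10 = 30 - 240 = -210
j: 24·14 - 4·6 = 336 - 24 = 312
k: 4·10 - 5·14 = 40 - 70 = -30
AB × AC = (-210, 312, -30)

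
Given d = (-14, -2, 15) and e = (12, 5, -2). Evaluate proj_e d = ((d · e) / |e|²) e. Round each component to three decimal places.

d · e = (-14)·12 + (-2)·5 + 15·(-2) = -168 - 10 - 30 = -208
|e|² = 144 + 25 + 4 = 173
proj_e d = (-208/173) · (12, 5, -2) ≈ (-14.428, -6.012, 2.405)

(-14.428, -6.012, 2.405)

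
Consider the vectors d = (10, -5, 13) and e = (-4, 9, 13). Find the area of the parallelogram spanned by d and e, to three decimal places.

i: (-5)·13 - 13·9 = -65 - 117 = -182
j: 13·(-4) - 10·13 = -52 - 130 = -182
k: 10·9 - (-5)·(-4) = 90 - 20 = 70
d × e = (-182, -182, 70)
|d × e| = √((-182)² + (-182)² + 70²) = √71148 ≈ 266.7358

266.736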